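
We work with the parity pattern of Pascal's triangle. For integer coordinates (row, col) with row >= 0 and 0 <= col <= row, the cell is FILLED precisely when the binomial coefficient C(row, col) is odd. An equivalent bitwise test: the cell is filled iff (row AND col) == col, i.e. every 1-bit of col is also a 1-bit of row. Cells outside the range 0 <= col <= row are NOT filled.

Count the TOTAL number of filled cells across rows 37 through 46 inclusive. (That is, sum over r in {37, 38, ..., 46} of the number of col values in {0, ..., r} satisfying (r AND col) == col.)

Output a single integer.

Answer: 108

Derivation:
r37=100101 pc3: +8 =8
r38=100110 pc3: +8 =16
r39=100111 pc4: +16 =32
r40=101000 pc2: +4 =36
r41=101001 pc3: +8 =44
r42=101010 pc3: +8 =52
r43=101011 pc4: +16 =68
r44=101100 pc3: +8 =76
r45=101101 pc4: +16 =92
r46=101110 pc4: +16 =108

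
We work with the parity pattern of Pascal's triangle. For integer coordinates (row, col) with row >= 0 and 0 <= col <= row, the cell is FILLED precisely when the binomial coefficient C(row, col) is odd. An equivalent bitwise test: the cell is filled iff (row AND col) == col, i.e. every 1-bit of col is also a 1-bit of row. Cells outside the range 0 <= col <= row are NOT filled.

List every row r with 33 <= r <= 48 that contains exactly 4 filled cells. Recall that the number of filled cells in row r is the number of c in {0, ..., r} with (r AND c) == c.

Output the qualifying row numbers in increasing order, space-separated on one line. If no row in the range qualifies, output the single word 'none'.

Answer: 33 34 36 40 48

Derivation:
Row r has 2^popcount(r) filled cells, so we need popcount(r) = log2(4) = 2.
Scan r = 33..48 and keep those with exactly 2 one-bits:
r=33=100001 popcount=2 -> KEEP
r=34=100010 popcount=2 -> KEEP
r=35=100011 popcount=3 -> skip
r=36=100100 popcount=2 -> KEEP
r=37=100101 popcount=3 -> skip
r=38=100110 popcount=3 -> skip
r=39=100111 popcount=4 -> skip
r=40=101000 popcount=2 -> KEEP
r=41=101001 popcount=3 -> skip
r=42=101010 popcount=3 -> skip
r=43=101011 popcount=4 -> skip
r=44=101100 popcount=3 -> skip
r=45=101101 popcount=4 -> skip
r=46=101110 popcount=4 -> skip
r=47=101111 popcount=5 -> skip
r=48=110000 popcount=2 -> KEEP
Kept rows: 33 34 36 40 48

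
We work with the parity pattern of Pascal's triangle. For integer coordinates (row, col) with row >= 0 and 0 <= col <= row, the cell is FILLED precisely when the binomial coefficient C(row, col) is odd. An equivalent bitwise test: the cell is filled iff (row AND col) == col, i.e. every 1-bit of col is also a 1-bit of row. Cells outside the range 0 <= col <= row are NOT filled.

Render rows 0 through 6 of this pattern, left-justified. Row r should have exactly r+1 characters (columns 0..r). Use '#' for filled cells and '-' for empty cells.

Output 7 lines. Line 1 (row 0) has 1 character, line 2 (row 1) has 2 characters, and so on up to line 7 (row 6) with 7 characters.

r0=0: #
r1=1: ##
r2=10: #-#
r3=11: ####
r4=100: #---#
r5=101: ##--##
r6=110: #-#-#-#

Answer: #
##
#-#
####
#---#
##--##
#-#-#-#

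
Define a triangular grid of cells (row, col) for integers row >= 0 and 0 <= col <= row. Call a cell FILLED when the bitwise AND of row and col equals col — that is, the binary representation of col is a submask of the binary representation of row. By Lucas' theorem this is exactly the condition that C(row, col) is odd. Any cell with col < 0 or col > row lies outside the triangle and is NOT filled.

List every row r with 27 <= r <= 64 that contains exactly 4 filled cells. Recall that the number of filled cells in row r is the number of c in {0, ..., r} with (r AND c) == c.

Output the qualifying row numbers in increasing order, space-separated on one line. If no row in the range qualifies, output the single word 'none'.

Row r has 2^popcount(r) filled cells, so we need popcount(r) = log2(4) = 2.
Scan r = 27..64 and keep those with exactly 2 one-bits:
r=27=11011 popcount=4 -> skip
r=28=11100 popcount=3 -> skip
r=29=11101 popcount=4 -> skip
r=30=11110 popcount=4 -> skip
r=31=11111 popcount=5 -> skip
r=32=100000 popcount=1 -> skip
r=33=100001 popcount=2 -> KEEP
r=34=100010 popcount=2 -> KEEP
r=35=100011 popcount=3 -> skip
r=36=100100 popcount=2 -> KEEP
r=37=100101 popcount=3 -> skip
r=38=100110 popcount=3 -> skip
r=39=100111 popcount=4 -> skip
r=40=101000 popcount=2 -> KEEP
r=41=101001 popcount=3 -> skip
r=42=101010 popcount=3 -> skip
r=43=101011 popcount=4 -> skip
r=44=101100 popcount=3 -> skip
r=45=101101 popcount=4 -> skip
r=46=101110 popcount=4 -> skip
r=47=101111 popcount=5 -> skip
r=48=110000 popcount=2 -> KEEP
r=49=110001 popcount=3 -> skip
r=50=110010 popcount=3 -> skip
r=51=110011 popcount=4 -> skip
r=52=110100 popcount=3 -> skip
r=53=110101 popcount=4 -> skip
r=54=110110 popcount=4 -> skip
r=55=110111 popcount=5 -> skip
r=56=111000 popcount=3 -> skip
r=57=111001 popcount=4 -> skip
r=58=111010 popcount=4 -> skip
r=59=111011 popcount=5 -> skip
r=60=111100 popcount=4 -> skip
r=61=111101 popcount=5 -> skip
r=62=111110 popcount=5 -> skip
r=63=111111 popcount=6 -> skip
r=64=1000000 popcount=1 -> skip
Kept rows: 33 34 36 40 48

Answer: 33 34 36 40 48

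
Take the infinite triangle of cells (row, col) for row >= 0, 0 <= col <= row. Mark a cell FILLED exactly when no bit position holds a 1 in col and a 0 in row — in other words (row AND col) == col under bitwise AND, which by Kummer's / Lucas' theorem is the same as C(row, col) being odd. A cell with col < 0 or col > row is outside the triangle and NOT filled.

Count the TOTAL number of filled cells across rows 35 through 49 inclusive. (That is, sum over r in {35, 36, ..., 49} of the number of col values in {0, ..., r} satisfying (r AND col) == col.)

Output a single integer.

r35=100011 pc3: +8 =8
r36=100100 pc2: +4 =12
r37=100101 pc3: +8 =20
r38=100110 pc3: +8 =28
r39=100111 pc4: +16 =44
r40=101000 pc2: +4 =48
r41=101001 pc3: +8 =56
r42=101010 pc3: +8 =64
r43=101011 pc4: +16 =80
r44=101100 pc3: +8 =88
r45=101101 pc4: +16 =104
r46=101110 pc4: +16 =120
r47=101111 pc5: +32 =152
r48=110000 pc2: +4 =156
r49=110001 pc3: +8 =164

Answer: 164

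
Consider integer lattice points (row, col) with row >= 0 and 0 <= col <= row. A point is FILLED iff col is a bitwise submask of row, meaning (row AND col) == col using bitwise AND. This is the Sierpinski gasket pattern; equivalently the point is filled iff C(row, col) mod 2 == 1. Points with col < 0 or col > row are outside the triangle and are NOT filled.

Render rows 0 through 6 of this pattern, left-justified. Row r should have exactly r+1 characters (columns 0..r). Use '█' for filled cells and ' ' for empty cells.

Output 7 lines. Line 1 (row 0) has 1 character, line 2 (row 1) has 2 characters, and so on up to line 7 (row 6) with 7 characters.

Answer: █
██
█ █
████
█   █
██  ██
█ █ █ █

Derivation:
r0=0: █
r1=1: ██
r2=10: █ █
r3=11: ████
r4=100: █   █
r5=101: ██  ██
r6=110: █ █ █ █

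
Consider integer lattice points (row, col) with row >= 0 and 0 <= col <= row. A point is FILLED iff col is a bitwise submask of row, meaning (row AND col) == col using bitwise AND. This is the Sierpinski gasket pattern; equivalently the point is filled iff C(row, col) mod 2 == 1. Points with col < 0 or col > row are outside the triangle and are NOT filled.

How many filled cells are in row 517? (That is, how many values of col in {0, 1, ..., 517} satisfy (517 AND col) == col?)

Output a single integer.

Answer: 8

Derivation:
517 in binary = 1000000101
popcount(517) = number of 1-bits in 1000000101 = 3
A col c satisfies (517 AND c) == c iff every set bit of c is also set in 517; each of the 3 set bits of 517 can independently be on or off in c.
count = 2^3 = 8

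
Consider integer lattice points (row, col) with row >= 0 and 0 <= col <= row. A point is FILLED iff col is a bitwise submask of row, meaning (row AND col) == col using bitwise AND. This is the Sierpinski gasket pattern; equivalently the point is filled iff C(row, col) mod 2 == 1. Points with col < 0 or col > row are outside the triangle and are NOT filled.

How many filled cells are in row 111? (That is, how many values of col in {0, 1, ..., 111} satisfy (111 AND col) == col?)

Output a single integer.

Answer: 64

Derivation:
111 in binary = 1101111
popcount(111) = number of 1-bits in 1101111 = 6
A col c satisfies (111 AND c) == c iff every set bit of c is also set in 111; each of the 6 set bits of 111 can independently be on or off in c.
count = 2^6 = 64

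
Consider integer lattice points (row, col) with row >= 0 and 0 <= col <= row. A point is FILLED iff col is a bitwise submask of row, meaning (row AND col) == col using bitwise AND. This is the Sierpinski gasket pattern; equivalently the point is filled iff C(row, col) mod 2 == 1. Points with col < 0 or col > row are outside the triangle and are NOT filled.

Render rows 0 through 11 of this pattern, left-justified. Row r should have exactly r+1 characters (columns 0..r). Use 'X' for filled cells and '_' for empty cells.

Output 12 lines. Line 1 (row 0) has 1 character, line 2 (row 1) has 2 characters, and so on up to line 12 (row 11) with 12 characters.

Answer: X
XX
X_X
XXXX
X___X
XX__XX
X_X_X_X
XXXXXXXX
X_______X
XX______XX
X_X_____X_X
XXXX____XXXX

Derivation:
r0=0: X
r1=1: XX
r2=10: X_X
r3=11: XXXX
r4=100: X___X
r5=101: XX__XX
r6=110: X_X_X_X
r7=111: XXXXXXXX
r8=1000: X_______X
r9=1001: XX______XX
r10=1010: X_X_____X_X
r11=1011: XXXX____XXXX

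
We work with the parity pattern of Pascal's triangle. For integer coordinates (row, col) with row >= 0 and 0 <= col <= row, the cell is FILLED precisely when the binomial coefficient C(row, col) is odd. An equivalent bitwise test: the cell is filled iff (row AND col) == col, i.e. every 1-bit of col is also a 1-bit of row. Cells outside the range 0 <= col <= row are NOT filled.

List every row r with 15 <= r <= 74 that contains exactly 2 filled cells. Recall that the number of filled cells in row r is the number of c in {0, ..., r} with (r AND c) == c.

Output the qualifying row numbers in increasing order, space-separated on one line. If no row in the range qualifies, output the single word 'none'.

Row r has 2^popcount(r) filled cells, so we need popcount(r) = log2(2) = 1.
Scan r = 15..74 and keep those with exactly 1 one-bits:
r=15=1111 popcount=4 -> skip
r=16=10000 popcount=1 -> KEEP
r=17=10001 popcount=2 -> skip
r=18=10010 popcount=2 -> skip
r=19=10011 popcount=3 -> skip
r=20=10100 popcount=2 -> skip
r=21=10101 popcount=3 -> skip
r=22=10110 popcount=3 -> skip
r=23=10111 popcount=4 -> skip
r=24=11000 popcount=2 -> skip
r=25=11001 popcount=3 -> skip
r=26=11010 popcount=3 -> skip
r=27=11011 popcount=4 -> skip
r=28=11100 popcount=3 -> skip
r=29=11101 popcount=4 -> skip
r=30=11110 popcount=4 -> skip
r=31=11111 popcount=5 -> skip
r=32=100000 popcount=1 -> KEEP
r=33=100001 popcount=2 -> skip
r=34=100010 popcount=2 -> skip
r=35=100011 popcount=3 -> skip
r=36=100100 popcount=2 -> skip
r=37=100101 popcount=3 -> skip
r=38=100110 popcount=3 -> skip
r=39=100111 popcount=4 -> skip
r=40=101000 popcount=2 -> skip
r=41=101001 popcount=3 -> skip
r=42=101010 popcount=3 -> skip
r=43=101011 popcount=4 -> skip
r=44=101100 popcount=3 -> skip
r=45=101101 popcount=4 -> skip
r=46=101110 popcount=4 -> skip
r=47=101111 popcount=5 -> skip
r=48=110000 popcount=2 -> skip
r=49=110001 popcount=3 -> skip
r=50=110010 popcount=3 -> skip
r=51=110011 popcount=4 -> skip
r=52=110100 popcount=3 -> skip
r=53=110101 popcount=4 -> skip
r=54=110110 popcount=4 -> skip
r=55=110111 popcount=5 -> skip
r=56=111000 popcount=3 -> skip
r=57=111001 popcount=4 -> skip
r=58=111010 popcount=4 -> skip
r=59=111011 popcount=5 -> skip
r=60=111100 popcount=4 -> skip
r=61=111101 popcount=5 -> skip
r=62=111110 popcount=5 -> skip
r=63=111111 popcount=6 -> skip
r=64=1000000 popcount=1 -> KEEP
r=65=1000001 popcount=2 -> skip
r=66=1000010 popcount=2 -> skip
r=67=1000011 popcount=3 -> skip
r=68=1000100 popcount=2 -> skip
r=69=1000101 popcount=3 -> skip
r=70=1000110 popcount=3 -> skip
r=71=1000111 popcount=4 -> skip
r=72=1001000 popcount=2 -> skip
r=73=1001001 popcount=3 -> skip
r=74=1001010 popcount=3 -> skip
Kept rows: 16 32 64

Answer: 16 32 64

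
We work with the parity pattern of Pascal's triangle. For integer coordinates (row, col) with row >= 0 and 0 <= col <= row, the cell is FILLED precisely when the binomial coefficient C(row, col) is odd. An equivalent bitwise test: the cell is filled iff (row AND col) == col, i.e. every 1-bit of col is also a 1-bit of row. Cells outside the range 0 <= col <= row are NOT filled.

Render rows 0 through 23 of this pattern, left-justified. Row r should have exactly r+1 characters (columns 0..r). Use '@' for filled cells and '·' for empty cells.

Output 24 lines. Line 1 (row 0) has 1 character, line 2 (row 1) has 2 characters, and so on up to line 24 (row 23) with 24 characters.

r0=0: @
r1=1: @@
r2=10: @·@
r3=11: @@@@
r4=100: @···@
r5=101: @@··@@
r6=110: @·@·@·@
r7=111: @@@@@@@@
r8=1000: @·······@
r9=1001: @@······@@
r10=1010: @·@·····@·@
r11=1011: @@@@····@@@@
r12=1100: @···@···@···@
r13=1101: @@··@@··@@··@@
r14=1110: @·@·@·@·@·@·@·@
r15=1111: @@@@@@@@@@@@@@@@
r16=10000: @···············@
r17=10001: @@··············@@
r18=10010: @·@·············@·@
r19=10011: @@@@············@@@@
r20=10100: @···@···········@···@
r21=10101: @@··@@··········@@··@@
r22=10110: @·@·@·@·········@·@·@·@
r23=10111: @@@@@@@@········@@@@@@@@

Answer: @
@@
@·@
@@@@
@···@
@@··@@
@·@·@·@
@@@@@@@@
@·······@
@@······@@
@·@·····@·@
@@@@····@@@@
@···@···@···@
@@··@@··@@··@@
@·@·@·@·@·@·@·@
@@@@@@@@@@@@@@@@
@···············@
@@··············@@
@·@·············@·@
@@@@············@@@@
@···@···········@···@
@@··@@··········@@··@@
@·@·@·@·········@·@·@·@
@@@@@@@@········@@@@@@@@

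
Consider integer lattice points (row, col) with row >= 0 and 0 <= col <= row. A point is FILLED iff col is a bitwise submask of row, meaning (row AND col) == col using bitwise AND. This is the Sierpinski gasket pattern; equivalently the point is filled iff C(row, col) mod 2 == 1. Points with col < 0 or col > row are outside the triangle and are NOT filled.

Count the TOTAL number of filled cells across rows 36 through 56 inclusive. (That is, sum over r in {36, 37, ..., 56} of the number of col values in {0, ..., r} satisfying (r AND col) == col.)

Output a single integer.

Answer: 260

Derivation:
r36=100100 pc2: +4 =4
r37=100101 pc3: +8 =12
r38=100110 pc3: +8 =20
r39=100111 pc4: +16 =36
r40=101000 pc2: +4 =40
r41=101001 pc3: +8 =48
r42=101010 pc3: +8 =56
r43=101011 pc4: +16 =72
r44=101100 pc3: +8 =80
r45=101101 pc4: +16 =96
r46=101110 pc4: +16 =112
r47=101111 pc5: +32 =144
r48=110000 pc2: +4 =148
r49=110001 pc3: +8 =156
r50=110010 pc3: +8 =164
r51=110011 pc4: +16 =180
r52=110100 pc3: +8 =188
r53=110101 pc4: +16 =204
r54=110110 pc4: +16 =220
r55=110111 pc5: +32 =252
r56=111000 pc3: +8 =260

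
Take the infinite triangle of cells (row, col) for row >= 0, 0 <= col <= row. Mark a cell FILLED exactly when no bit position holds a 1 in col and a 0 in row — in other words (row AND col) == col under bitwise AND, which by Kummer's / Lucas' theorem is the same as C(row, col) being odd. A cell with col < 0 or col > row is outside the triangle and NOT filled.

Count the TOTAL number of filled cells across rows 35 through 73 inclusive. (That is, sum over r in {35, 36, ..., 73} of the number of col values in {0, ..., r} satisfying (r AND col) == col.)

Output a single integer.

r35=100011 pc3: +8 =8
r36=100100 pc2: +4 =12
r37=100101 pc3: +8 =20
r38=100110 pc3: +8 =28
r39=100111 pc4: +16 =44
r40=101000 pc2: +4 =48
r41=101001 pc3: +8 =56
r42=101010 pc3: +8 =64
r43=101011 pc4: +16 =80
r44=101100 pc3: +8 =88
r45=101101 pc4: +16 =104
r46=101110 pc4: +16 =120
r47=101111 pc5: +32 =152
r48=110000 pc2: +4 =156
r49=110001 pc3: +8 =164
r50=110010 pc3: +8 =172
r51=110011 pc4: +16 =188
r52=110100 pc3: +8 =196
r53=110101 pc4: +16 =212
r54=110110 pc4: +16 =228
r55=110111 pc5: +32 =260
r56=111000 pc3: +8 =268
r57=111001 pc4: +16 =284
r58=111010 pc4: +16 =300
r59=111011 pc5: +32 =332
r60=111100 pc4: +16 =348
r61=111101 pc5: +32 =380
r62=111110 pc5: +32 =412
r63=111111 pc6: +64 =476
r64=1000000 pc1: +2 =478
r65=1000001 pc2: +4 =482
r66=1000010 pc2: +4 =486
r67=1000011 pc3: +8 =494
r68=1000100 pc2: +4 =498
r69=1000101 pc3: +8 =506
r70=1000110 pc3: +8 =514
r71=1000111 pc4: +16 =530
r72=1001000 pc2: +4 =534
r73=1001001 pc3: +8 =542

Answer: 542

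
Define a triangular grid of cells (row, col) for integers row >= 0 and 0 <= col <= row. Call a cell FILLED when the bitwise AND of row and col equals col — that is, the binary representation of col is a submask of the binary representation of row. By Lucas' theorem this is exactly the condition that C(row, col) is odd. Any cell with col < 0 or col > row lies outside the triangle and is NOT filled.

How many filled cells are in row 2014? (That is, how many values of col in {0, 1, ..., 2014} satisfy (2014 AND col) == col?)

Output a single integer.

Answer: 512

Derivation:
2014 in binary = 11111011110
popcount(2014) = number of 1-bits in 11111011110 = 9
A col c satisfies (2014 AND c) == c iff every set bit of c is also set in 2014; each of the 9 set bits of 2014 can independently be on or off in c.
count = 2^9 = 512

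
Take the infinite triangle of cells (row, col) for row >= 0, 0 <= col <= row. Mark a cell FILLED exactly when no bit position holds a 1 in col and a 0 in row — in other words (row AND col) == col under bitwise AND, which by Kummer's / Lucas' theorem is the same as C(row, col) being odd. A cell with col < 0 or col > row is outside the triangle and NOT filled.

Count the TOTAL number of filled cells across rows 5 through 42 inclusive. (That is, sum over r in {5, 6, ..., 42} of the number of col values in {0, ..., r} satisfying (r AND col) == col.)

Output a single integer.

r5=101 pc2: +4 =4
r6=110 pc2: +4 =8
r7=111 pc3: +8 =16
r8=1000 pc1: +2 =18
r9=1001 pc2: +4 =22
r10=1010 pc2: +4 =26
r11=1011 pc3: +8 =34
r12=1100 pc2: +4 =38
r13=1101 pc3: +8 =46
r14=1110 pc3: +8 =54
r15=1111 pc4: +16 =70
r16=10000 pc1: +2 =72
r17=10001 pc2: +4 =76
r18=10010 pc2: +4 =80
r19=10011 pc3: +8 =88
r20=10100 pc2: +4 =92
r21=10101 pc3: +8 =100
r22=10110 pc3: +8 =108
r23=10111 pc4: +16 =124
r24=11000 pc2: +4 =128
r25=11001 pc3: +8 =136
r26=11010 pc3: +8 =144
r27=11011 pc4: +16 =160
r28=11100 pc3: +8 =168
r29=11101 pc4: +16 =184
r30=11110 pc4: +16 =200
r31=11111 pc5: +32 =232
r32=100000 pc1: +2 =234
r33=100001 pc2: +4 =238
r34=100010 pc2: +4 =242
r35=100011 pc3: +8 =250
r36=100100 pc2: +4 =254
r37=100101 pc3: +8 =262
r38=100110 pc3: +8 =270
r39=100111 pc4: +16 =286
r40=101000 pc2: +4 =290
r41=101001 pc3: +8 =298
r42=101010 pc3: +8 =306

Answer: 306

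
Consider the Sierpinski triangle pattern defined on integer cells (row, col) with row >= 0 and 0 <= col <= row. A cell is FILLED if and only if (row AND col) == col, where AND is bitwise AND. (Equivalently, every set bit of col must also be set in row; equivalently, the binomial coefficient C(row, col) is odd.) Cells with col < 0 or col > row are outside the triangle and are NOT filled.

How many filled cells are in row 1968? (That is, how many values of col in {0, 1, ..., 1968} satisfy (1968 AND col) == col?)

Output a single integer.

Answer: 64

Derivation:
1968 in binary = 11110110000
popcount(1968) = number of 1-bits in 11110110000 = 6
A col c satisfies (1968 AND c) == c iff every set bit of c is also set in 1968; each of the 6 set bits of 1968 can independently be on or off in c.
count = 2^6 = 64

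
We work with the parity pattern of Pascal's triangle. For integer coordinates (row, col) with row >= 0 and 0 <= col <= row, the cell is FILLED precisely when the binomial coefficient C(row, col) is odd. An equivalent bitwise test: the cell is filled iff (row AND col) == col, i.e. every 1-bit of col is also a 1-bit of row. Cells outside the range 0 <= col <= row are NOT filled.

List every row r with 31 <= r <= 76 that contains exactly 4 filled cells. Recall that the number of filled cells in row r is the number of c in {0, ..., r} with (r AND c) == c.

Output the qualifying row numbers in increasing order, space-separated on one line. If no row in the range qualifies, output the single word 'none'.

Answer: 33 34 36 40 48 65 66 68 72

Derivation:
Row r has 2^popcount(r) filled cells, so we need popcount(r) = log2(4) = 2.
Scan r = 31..76 and keep those with exactly 2 one-bits:
r=31=11111 popcount=5 -> skip
r=32=100000 popcount=1 -> skip
r=33=100001 popcount=2 -> KEEP
r=34=100010 popcount=2 -> KEEP
r=35=100011 popcount=3 -> skip
r=36=100100 popcount=2 -> KEEP
r=37=100101 popcount=3 -> skip
r=38=100110 popcount=3 -> skip
r=39=100111 popcount=4 -> skip
r=40=101000 popcount=2 -> KEEP
r=41=101001 popcount=3 -> skip
r=42=101010 popcount=3 -> skip
r=43=101011 popcount=4 -> skip
r=44=101100 popcount=3 -> skip
r=45=101101 popcount=4 -> skip
r=46=101110 popcount=4 -> skip
r=47=101111 popcount=5 -> skip
r=48=110000 popcount=2 -> KEEP
r=49=110001 popcount=3 -> skip
r=50=110010 popcount=3 -> skip
r=51=110011 popcount=4 -> skip
r=52=110100 popcount=3 -> skip
r=53=110101 popcount=4 -> skip
r=54=110110 popcount=4 -> skip
r=55=110111 popcount=5 -> skip
r=56=111000 popcount=3 -> skip
r=57=111001 popcount=4 -> skip
r=58=111010 popcount=4 -> skip
r=59=111011 popcount=5 -> skip
r=60=111100 popcount=4 -> skip
r=61=111101 popcount=5 -> skip
r=62=111110 popcount=5 -> skip
r=63=111111 popcount=6 -> skip
r=64=1000000 popcount=1 -> skip
r=65=1000001 popcount=2 -> KEEP
r=66=1000010 popcount=2 -> KEEP
r=67=1000011 popcount=3 -> skip
r=68=1000100 popcount=2 -> KEEP
r=69=1000101 popcount=3 -> skip
r=70=1000110 popcount=3 -> skip
r=71=1000111 popcount=4 -> skip
r=72=1001000 popcount=2 -> KEEP
r=73=1001001 popcount=3 -> skip
r=74=1001010 popcount=3 -> skip
r=75=1001011 popcount=4 -> skip
r=76=1001100 popcount=3 -> skip
Kept rows: 33 34 36 40 48 65 66 68 72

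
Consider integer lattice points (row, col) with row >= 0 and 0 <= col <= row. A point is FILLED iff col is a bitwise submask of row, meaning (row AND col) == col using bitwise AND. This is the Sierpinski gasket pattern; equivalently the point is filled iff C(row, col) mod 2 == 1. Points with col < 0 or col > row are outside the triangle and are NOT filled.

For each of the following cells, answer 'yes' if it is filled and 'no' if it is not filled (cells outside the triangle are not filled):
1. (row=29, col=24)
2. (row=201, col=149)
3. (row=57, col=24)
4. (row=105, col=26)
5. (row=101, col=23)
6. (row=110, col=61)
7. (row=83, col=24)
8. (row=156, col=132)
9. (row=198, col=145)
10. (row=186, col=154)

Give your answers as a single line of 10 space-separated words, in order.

(29,24): row=0b11101, col=0b11000, row AND col = 0b11000 = 24; 24 == 24 -> filled
(201,149): row=0b11001001, col=0b10010101, row AND col = 0b10000001 = 129; 129 != 149 -> empty
(57,24): row=0b111001, col=0b11000, row AND col = 0b11000 = 24; 24 == 24 -> filled
(105,26): row=0b1101001, col=0b11010, row AND col = 0b1000 = 8; 8 != 26 -> empty
(101,23): row=0b1100101, col=0b10111, row AND col = 0b101 = 5; 5 != 23 -> empty
(110,61): row=0b1101110, col=0b111101, row AND col = 0b101100 = 44; 44 != 61 -> empty
(83,24): row=0b1010011, col=0b11000, row AND col = 0b10000 = 16; 16 != 24 -> empty
(156,132): row=0b10011100, col=0b10000100, row AND col = 0b10000100 = 132; 132 == 132 -> filled
(198,145): row=0b11000110, col=0b10010001, row AND col = 0b10000000 = 128; 128 != 145 -> empty
(186,154): row=0b10111010, col=0b10011010, row AND col = 0b10011010 = 154; 154 == 154 -> filled

Answer: yes no yes no no no no yes no yes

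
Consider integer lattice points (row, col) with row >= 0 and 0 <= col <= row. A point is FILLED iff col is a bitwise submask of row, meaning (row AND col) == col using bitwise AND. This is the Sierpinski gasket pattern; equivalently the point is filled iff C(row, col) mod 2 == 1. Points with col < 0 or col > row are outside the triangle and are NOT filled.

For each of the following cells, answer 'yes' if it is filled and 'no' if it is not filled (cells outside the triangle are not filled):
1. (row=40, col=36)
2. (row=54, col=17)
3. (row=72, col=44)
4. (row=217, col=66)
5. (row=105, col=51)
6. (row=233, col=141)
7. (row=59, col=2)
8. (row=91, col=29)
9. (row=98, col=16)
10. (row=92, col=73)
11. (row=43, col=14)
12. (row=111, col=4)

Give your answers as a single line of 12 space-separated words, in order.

Answer: no no no no no no yes no no no no yes

Derivation:
(40,36): row=0b101000, col=0b100100, row AND col = 0b100000 = 32; 32 != 36 -> empty
(54,17): row=0b110110, col=0b10001, row AND col = 0b10000 = 16; 16 != 17 -> empty
(72,44): row=0b1001000, col=0b101100, row AND col = 0b1000 = 8; 8 != 44 -> empty
(217,66): row=0b11011001, col=0b1000010, row AND col = 0b1000000 = 64; 64 != 66 -> empty
(105,51): row=0b1101001, col=0b110011, row AND col = 0b100001 = 33; 33 != 51 -> empty
(233,141): row=0b11101001, col=0b10001101, row AND col = 0b10001001 = 137; 137 != 141 -> empty
(59,2): row=0b111011, col=0b10, row AND col = 0b10 = 2; 2 == 2 -> filled
(91,29): row=0b1011011, col=0b11101, row AND col = 0b11001 = 25; 25 != 29 -> empty
(98,16): row=0b1100010, col=0b10000, row AND col = 0b0 = 0; 0 != 16 -> empty
(92,73): row=0b1011100, col=0b1001001, row AND col = 0b1001000 = 72; 72 != 73 -> empty
(43,14): row=0b101011, col=0b1110, row AND col = 0b1010 = 10; 10 != 14 -> empty
(111,4): row=0b1101111, col=0b100, row AND col = 0b100 = 4; 4 == 4 -> filled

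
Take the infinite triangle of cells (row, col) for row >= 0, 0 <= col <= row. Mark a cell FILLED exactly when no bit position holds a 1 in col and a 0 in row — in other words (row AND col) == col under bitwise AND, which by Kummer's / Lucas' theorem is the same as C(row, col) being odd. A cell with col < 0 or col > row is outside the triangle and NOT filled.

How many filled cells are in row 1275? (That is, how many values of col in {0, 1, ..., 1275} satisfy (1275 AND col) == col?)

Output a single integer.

Answer: 256

Derivation:
1275 in binary = 10011111011
popcount(1275) = number of 1-bits in 10011111011 = 8
A col c satisfies (1275 AND c) == c iff every set bit of c is also set in 1275; each of the 8 set bits of 1275 can independently be on or off in c.
count = 2^8 = 256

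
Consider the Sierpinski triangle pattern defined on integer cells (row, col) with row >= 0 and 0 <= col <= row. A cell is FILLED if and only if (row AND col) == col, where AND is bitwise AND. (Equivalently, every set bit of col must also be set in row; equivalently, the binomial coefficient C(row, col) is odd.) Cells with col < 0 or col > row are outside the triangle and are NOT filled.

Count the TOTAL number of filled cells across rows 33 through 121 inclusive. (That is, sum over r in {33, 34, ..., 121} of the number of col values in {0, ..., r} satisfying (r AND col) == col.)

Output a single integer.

r33=100001 pc2: +4 =4
r34=100010 pc2: +4 =8
r35=100011 pc3: +8 =16
r36=100100 pc2: +4 =20
r37=100101 pc3: +8 =28
r38=100110 pc3: +8 =36
r39=100111 pc4: +16 =52
r40=101000 pc2: +4 =56
r41=101001 pc3: +8 =64
r42=101010 pc3: +8 =72
r43=101011 pc4: +16 =88
r44=101100 pc3: +8 =96
r45=101101 pc4: +16 =112
r46=101110 pc4: +16 =128
r47=101111 pc5: +32 =160
r48=110000 pc2: +4 =164
r49=110001 pc3: +8 =172
r50=110010 pc3: +8 =180
r51=110011 pc4: +16 =196
r52=110100 pc3: +8 =204
r53=110101 pc4: +16 =220
r54=110110 pc4: +16 =236
r55=110111 pc5: +32 =268
r56=111000 pc3: +8 =276
r57=111001 pc4: +16 =292
r58=111010 pc4: +16 =308
r59=111011 pc5: +32 =340
r60=111100 pc4: +16 =356
r61=111101 pc5: +32 =388
r62=111110 pc5: +32 =420
r63=111111 pc6: +64 =484
r64=1000000 pc1: +2 =486
r65=1000001 pc2: +4 =490
r66=1000010 pc2: +4 =494
r67=1000011 pc3: +8 =502
r68=1000100 pc2: +4 =506
r69=1000101 pc3: +8 =514
r70=1000110 pc3: +8 =522
r71=1000111 pc4: +16 =538
r72=1001000 pc2: +4 =542
r73=1001001 pc3: +8 =550
r74=1001010 pc3: +8 =558
r75=1001011 pc4: +16 =574
r76=1001100 pc3: +8 =582
r77=1001101 pc4: +16 =598
r78=1001110 pc4: +16 =614
r79=1001111 pc5: +32 =646
r80=1010000 pc2: +4 =650
r81=1010001 pc3: +8 =658
r82=1010010 pc3: +8 =666
r83=1010011 pc4: +16 =682
r84=1010100 pc3: +8 =690
r85=1010101 pc4: +16 =706
r86=1010110 pc4: +16 =722
r87=1010111 pc5: +32 =754
r88=1011000 pc3: +8 =762
r89=1011001 pc4: +16 =778
r90=1011010 pc4: +16 =794
r91=1011011 pc5: +32 =826
r92=1011100 pc4: +16 =842
r93=1011101 pc5: +32 =874
r94=1011110 pc5: +32 =906
r95=1011111 pc6: +64 =970
r96=1100000 pc2: +4 =974
r97=1100001 pc3: +8 =982
r98=1100010 pc3: +8 =990
r99=1100011 pc4: +16 =1006
r100=1100100 pc3: +8 =1014
r101=1100101 pc4: +16 =1030
r102=1100110 pc4: +16 =1046
r103=1100111 pc5: +32 =1078
r104=1101000 pc3: +8 =1086
r105=1101001 pc4: +16 =1102
r106=1101010 pc4: +16 =1118
r107=1101011 pc5: +32 =1150
r108=1101100 pc4: +16 =1166
r109=1101101 pc5: +32 =1198
r110=1101110 pc5: +32 =1230
r111=1101111 pc6: +64 =1294
r112=1110000 pc3: +8 =1302
r113=1110001 pc4: +16 =1318
r114=1110010 pc4: +16 =1334
r115=1110011 pc5: +32 =1366
r116=1110100 pc4: +16 =1382
r117=1110101 pc5: +32 =1414
r118=1110110 pc5: +32 =1446
r119=1110111 pc6: +64 =1510
r120=1111000 pc4: +16 =1526
r121=1111001 pc5: +32 =1558

Answer: 1558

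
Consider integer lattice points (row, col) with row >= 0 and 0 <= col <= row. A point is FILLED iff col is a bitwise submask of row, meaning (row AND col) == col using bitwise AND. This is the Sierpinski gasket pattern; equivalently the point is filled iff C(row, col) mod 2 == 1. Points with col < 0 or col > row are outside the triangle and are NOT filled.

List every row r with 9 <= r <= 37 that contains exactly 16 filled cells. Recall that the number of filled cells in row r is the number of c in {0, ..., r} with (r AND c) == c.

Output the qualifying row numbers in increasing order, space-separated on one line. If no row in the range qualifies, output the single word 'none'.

Row r has 2^popcount(r) filled cells, so we need popcount(r) = log2(16) = 4.
Scan r = 9..37 and keep those with exactly 4 one-bits:
r=9=1001 popcount=2 -> skip
r=10=1010 popcount=2 -> skip
r=11=1011 popcount=3 -> skip
r=12=1100 popcount=2 -> skip
r=13=1101 popcount=3 -> skip
r=14=1110 popcount=3 -> skip
r=15=1111 popcount=4 -> KEEP
r=16=10000 popcount=1 -> skip
r=17=10001 popcount=2 -> skip
r=18=10010 popcount=2 -> skip
r=19=10011 popcount=3 -> skip
r=20=10100 popcount=2 -> skip
r=21=10101 popcount=3 -> skip
r=22=10110 popcount=3 -> skip
r=23=10111 popcount=4 -> KEEP
r=24=11000 popcount=2 -> skip
r=25=11001 popcount=3 -> skip
r=26=11010 popcount=3 -> skip
r=27=11011 popcount=4 -> KEEP
r=28=11100 popcount=3 -> skip
r=29=11101 popcount=4 -> KEEP
r=30=11110 popcount=4 -> KEEP
r=31=11111 popcount=5 -> skip
r=32=100000 popcount=1 -> skip
r=33=100001 popcount=2 -> skip
r=34=100010 popcount=2 -> skip
r=35=100011 popcount=3 -> skip
r=36=100100 popcount=2 -> skip
r=37=100101 popcount=3 -> skip
Kept rows: 15 23 27 29 30

Answer: 15 23 27 29 30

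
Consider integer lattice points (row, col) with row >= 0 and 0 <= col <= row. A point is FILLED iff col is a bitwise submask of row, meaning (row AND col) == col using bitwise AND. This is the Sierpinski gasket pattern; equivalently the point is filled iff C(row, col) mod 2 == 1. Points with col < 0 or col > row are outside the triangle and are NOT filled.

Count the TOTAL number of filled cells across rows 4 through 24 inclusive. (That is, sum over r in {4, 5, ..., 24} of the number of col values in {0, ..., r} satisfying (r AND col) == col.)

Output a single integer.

r4=100 pc1: +2 =2
r5=101 pc2: +4 =6
r6=110 pc2: +4 =10
r7=111 pc3: +8 =18
r8=1000 pc1: +2 =20
r9=1001 pc2: +4 =24
r10=1010 pc2: +4 =28
r11=1011 pc3: +8 =36
r12=1100 pc2: +4 =40
r13=1101 pc3: +8 =48
r14=1110 pc3: +8 =56
r15=1111 pc4: +16 =72
r16=10000 pc1: +2 =74
r17=10001 pc2: +4 =78
r18=10010 pc2: +4 =82
r19=10011 pc3: +8 =90
r20=10100 pc2: +4 =94
r21=10101 pc3: +8 =102
r22=10110 pc3: +8 =110
r23=10111 pc4: +16 =126
r24=11000 pc2: +4 =130

Answer: 130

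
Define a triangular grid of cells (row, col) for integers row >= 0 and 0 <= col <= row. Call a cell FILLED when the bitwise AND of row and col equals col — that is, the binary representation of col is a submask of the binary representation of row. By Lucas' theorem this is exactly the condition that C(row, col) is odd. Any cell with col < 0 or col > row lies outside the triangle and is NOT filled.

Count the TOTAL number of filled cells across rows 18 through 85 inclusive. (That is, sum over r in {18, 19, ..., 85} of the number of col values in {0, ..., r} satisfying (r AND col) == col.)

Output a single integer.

Answer: 864

Derivation:
r18=10010 pc2: +4 =4
r19=10011 pc3: +8 =12
r20=10100 pc2: +4 =16
r21=10101 pc3: +8 =24
r22=10110 pc3: +8 =32
r23=10111 pc4: +16 =48
r24=11000 pc2: +4 =52
r25=11001 pc3: +8 =60
r26=11010 pc3: +8 =68
r27=11011 pc4: +16 =84
r28=11100 pc3: +8 =92
r29=11101 pc4: +16 =108
r30=11110 pc4: +16 =124
r31=11111 pc5: +32 =156
r32=100000 pc1: +2 =158
r33=100001 pc2: +4 =162
r34=100010 pc2: +4 =166
r35=100011 pc3: +8 =174
r36=100100 pc2: +4 =178
r37=100101 pc3: +8 =186
r38=100110 pc3: +8 =194
r39=100111 pc4: +16 =210
r40=101000 pc2: +4 =214
r41=101001 pc3: +8 =222
r42=101010 pc3: +8 =230
r43=101011 pc4: +16 =246
r44=101100 pc3: +8 =254
r45=101101 pc4: +16 =270
r46=101110 pc4: +16 =286
r47=101111 pc5: +32 =318
r48=110000 pc2: +4 =322
r49=110001 pc3: +8 =330
r50=110010 pc3: +8 =338
r51=110011 pc4: +16 =354
r52=110100 pc3: +8 =362
r53=110101 pc4: +16 =378
r54=110110 pc4: +16 =394
r55=110111 pc5: +32 =426
r56=111000 pc3: +8 =434
r57=111001 pc4: +16 =450
r58=111010 pc4: +16 =466
r59=111011 pc5: +32 =498
r60=111100 pc4: +16 =514
r61=111101 pc5: +32 =546
r62=111110 pc5: +32 =578
r63=111111 pc6: +64 =642
r64=1000000 pc1: +2 =644
r65=1000001 pc2: +4 =648
r66=1000010 pc2: +4 =652
r67=1000011 pc3: +8 =660
r68=1000100 pc2: +4 =664
r69=1000101 pc3: +8 =672
r70=1000110 pc3: +8 =680
r71=1000111 pc4: +16 =696
r72=1001000 pc2: +4 =700
r73=1001001 pc3: +8 =708
r74=1001010 pc3: +8 =716
r75=1001011 pc4: +16 =732
r76=1001100 pc3: +8 =740
r77=1001101 pc4: +16 =756
r78=1001110 pc4: +16 =772
r79=1001111 pc5: +32 =804
r80=1010000 pc2: +4 =808
r81=1010001 pc3: +8 =816
r82=1010010 pc3: +8 =824
r83=1010011 pc4: +16 =840
r84=1010100 pc3: +8 =848
r85=1010101 pc4: +16 =864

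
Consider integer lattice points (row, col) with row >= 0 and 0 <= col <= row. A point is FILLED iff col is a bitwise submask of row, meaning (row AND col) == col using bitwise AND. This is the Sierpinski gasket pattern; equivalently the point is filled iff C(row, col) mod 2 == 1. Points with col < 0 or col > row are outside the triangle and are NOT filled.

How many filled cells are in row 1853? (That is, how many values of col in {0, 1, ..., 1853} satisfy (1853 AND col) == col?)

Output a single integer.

Answer: 256

Derivation:
1853 in binary = 11100111101
popcount(1853) = number of 1-bits in 11100111101 = 8
A col c satisfies (1853 AND c) == c iff every set bit of c is also set in 1853; each of the 8 set bits of 1853 can independently be on or off in c.
count = 2^8 = 256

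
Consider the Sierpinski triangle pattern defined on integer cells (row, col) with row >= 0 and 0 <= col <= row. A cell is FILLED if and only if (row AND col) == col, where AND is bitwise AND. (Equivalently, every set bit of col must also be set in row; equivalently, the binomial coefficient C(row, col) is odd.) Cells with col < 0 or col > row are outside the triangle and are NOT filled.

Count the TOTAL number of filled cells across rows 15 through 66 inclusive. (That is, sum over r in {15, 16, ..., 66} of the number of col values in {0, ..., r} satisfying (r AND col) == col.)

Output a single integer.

r15=1111 pc4: +16 =16
r16=10000 pc1: +2 =18
r17=10001 pc2: +4 =22
r18=10010 pc2: +4 =26
r19=10011 pc3: +8 =34
r20=10100 pc2: +4 =38
r21=10101 pc3: +8 =46
r22=10110 pc3: +8 =54
r23=10111 pc4: +16 =70
r24=11000 pc2: +4 =74
r25=11001 pc3: +8 =82
r26=11010 pc3: +8 =90
r27=11011 pc4: +16 =106
r28=11100 pc3: +8 =114
r29=11101 pc4: +16 =130
r30=11110 pc4: +16 =146
r31=11111 pc5: +32 =178
r32=100000 pc1: +2 =180
r33=100001 pc2: +4 =184
r34=100010 pc2: +4 =188
r35=100011 pc3: +8 =196
r36=100100 pc2: +4 =200
r37=100101 pc3: +8 =208
r38=100110 pc3: +8 =216
r39=100111 pc4: +16 =232
r40=101000 pc2: +4 =236
r41=101001 pc3: +8 =244
r42=101010 pc3: +8 =252
r43=101011 pc4: +16 =268
r44=101100 pc3: +8 =276
r45=101101 pc4: +16 =292
r46=101110 pc4: +16 =308
r47=101111 pc5: +32 =340
r48=110000 pc2: +4 =344
r49=110001 pc3: +8 =352
r50=110010 pc3: +8 =360
r51=110011 pc4: +16 =376
r52=110100 pc3: +8 =384
r53=110101 pc4: +16 =400
r54=110110 pc4: +16 =416
r55=110111 pc5: +32 =448
r56=111000 pc3: +8 =456
r57=111001 pc4: +16 =472
r58=111010 pc4: +16 =488
r59=111011 pc5: +32 =520
r60=111100 pc4: +16 =536
r61=111101 pc5: +32 =568
r62=111110 pc5: +32 =600
r63=111111 pc6: +64 =664
r64=1000000 pc1: +2 =666
r65=1000001 pc2: +4 =670
r66=1000010 pc2: +4 =674

Answer: 674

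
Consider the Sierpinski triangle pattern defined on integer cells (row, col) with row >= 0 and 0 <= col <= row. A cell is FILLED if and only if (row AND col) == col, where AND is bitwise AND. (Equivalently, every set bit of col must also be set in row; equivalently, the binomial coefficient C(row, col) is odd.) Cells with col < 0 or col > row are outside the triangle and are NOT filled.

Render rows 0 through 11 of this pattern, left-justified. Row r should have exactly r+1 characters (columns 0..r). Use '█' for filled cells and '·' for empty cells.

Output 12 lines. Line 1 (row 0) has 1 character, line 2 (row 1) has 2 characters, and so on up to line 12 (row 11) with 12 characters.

r0=0: █
r1=1: ██
r2=10: █·█
r3=11: ████
r4=100: █···█
r5=101: ██··██
r6=110: █·█·█·█
r7=111: ████████
r8=1000: █·······█
r9=1001: ██······██
r10=1010: █·█·····█·█
r11=1011: ████····████

Answer: █
██
█·█
████
█···█
██··██
█·█·█·█
████████
█·······█
██······██
█·█·····█·█
████····████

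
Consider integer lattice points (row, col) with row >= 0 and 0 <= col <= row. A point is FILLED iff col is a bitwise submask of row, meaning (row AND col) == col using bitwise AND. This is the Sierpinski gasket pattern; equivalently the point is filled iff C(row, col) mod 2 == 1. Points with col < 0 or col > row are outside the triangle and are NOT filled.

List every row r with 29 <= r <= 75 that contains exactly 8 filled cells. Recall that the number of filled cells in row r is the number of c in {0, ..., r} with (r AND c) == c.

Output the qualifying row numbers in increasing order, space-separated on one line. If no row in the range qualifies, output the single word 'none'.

Answer: 35 37 38 41 42 44 49 50 52 56 67 69 70 73 74

Derivation:
Row r has 2^popcount(r) filled cells, so we need popcount(r) = log2(8) = 3.
Scan r = 29..75 and keep those with exactly 3 one-bits:
r=29=11101 popcount=4 -> skip
r=30=11110 popcount=4 -> skip
r=31=11111 popcount=5 -> skip
r=32=100000 popcount=1 -> skip
r=33=100001 popcount=2 -> skip
r=34=100010 popcount=2 -> skip
r=35=100011 popcount=3 -> KEEP
r=36=100100 popcount=2 -> skip
r=37=100101 popcount=3 -> KEEP
r=38=100110 popcount=3 -> KEEP
r=39=100111 popcount=4 -> skip
r=40=101000 popcount=2 -> skip
r=41=101001 popcount=3 -> KEEP
r=42=101010 popcount=3 -> KEEP
r=43=101011 popcount=4 -> skip
r=44=101100 popcount=3 -> KEEP
r=45=101101 popcount=4 -> skip
r=46=101110 popcount=4 -> skip
r=47=101111 popcount=5 -> skip
r=48=110000 popcount=2 -> skip
r=49=110001 popcount=3 -> KEEP
r=50=110010 popcount=3 -> KEEP
r=51=110011 popcount=4 -> skip
r=52=110100 popcount=3 -> KEEP
r=53=110101 popcount=4 -> skip
r=54=110110 popcount=4 -> skip
r=55=110111 popcount=5 -> skip
r=56=111000 popcount=3 -> KEEP
r=57=111001 popcount=4 -> skip
r=58=111010 popcount=4 -> skip
r=59=111011 popcount=5 -> skip
r=60=111100 popcount=4 -> skip
r=61=111101 popcount=5 -> skip
r=62=111110 popcount=5 -> skip
r=63=111111 popcount=6 -> skip
r=64=1000000 popcount=1 -> skip
r=65=1000001 popcount=2 -> skip
r=66=1000010 popcount=2 -> skip
r=67=1000011 popcount=3 -> KEEP
r=68=1000100 popcount=2 -> skip
r=69=1000101 popcount=3 -> KEEP
r=70=1000110 popcount=3 -> KEEP
r=71=1000111 popcount=4 -> skip
r=72=1001000 popcount=2 -> skip
r=73=1001001 popcount=3 -> KEEP
r=74=1001010 popcount=3 -> KEEP
r=75=1001011 popcount=4 -> skip
Kept rows: 35 37 38 41 42 44 49 50 52 56 67 69 70 73 74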